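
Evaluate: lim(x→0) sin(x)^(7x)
This is an exponential indeterminate form.

For exponential indeterminate forms, take the natural log:
  Let L = lim(x→0) sin(x)^(7x)
  Then ln(L) = lim(x→0) [exponent × ln(base)]
  Evaluate using L'Hôpital or standard limits, then exponentiate.
  L = 1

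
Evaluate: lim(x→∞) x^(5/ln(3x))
This is an exponential indeterminate form.

For exponential indeterminate forms, take the natural log:
  Let L = lim(x→∞) x^(5/ln(3x))
  Then ln(L) = lim(x→∞) [exponent × ln(base)]
  Evaluate using L'Hôpital or standard limits, then exponentiate.
  L = e^(5)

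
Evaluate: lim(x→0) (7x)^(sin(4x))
This is an exponential indeterminate form.

For exponential indeterminate forms, take the natural log:
  Let L = lim(x→0) (7x)^(sin(4x))
  Then ln(L) = lim(x→0) [exponent × ln(base)]
  Evaluate using L'Hôpital or standard limits, then exponentiate.
  L = 1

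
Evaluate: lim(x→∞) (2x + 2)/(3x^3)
This is an ∞/∞ indeterminate form.

Apply L'Hôpital's rule: differentiate numerator and denominator separately.
  f(x) = 2·x + 2   ⇒   f'(x) = 2
  g(x) = 3·x^3   ⇒   g'(x) = 9·x^2
  lim(x→∞) f'(x)/g'(x) = lim(x→∞) (2)/(9·x^2)
  = 0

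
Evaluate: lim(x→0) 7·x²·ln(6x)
This is a 0·∞ indeterminate form.

Rewrite 0·∞ as a quotient (0/0 or ∞/∞ form), then apply L'Hôpital's rule:
  lim(x→0) 7·x²·ln(6x) = 0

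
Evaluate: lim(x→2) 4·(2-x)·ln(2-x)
This is a 0·∞ indeterminate form.

Rewrite 0·∞ as a quotient (0/0 or ∞/∞ form), then apply L'Hôpital's rule:
  lim(x→2) 4·(2-x)·ln(2-x) = 0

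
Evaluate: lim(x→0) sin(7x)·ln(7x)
This is a 0·∞ indeterminate form.

Rewrite 0·∞ as a quotient (0/0 or ∞/∞ form), then apply L'Hôpital's rule:
  lim(x→0) sin(7x)·ln(7x) = 0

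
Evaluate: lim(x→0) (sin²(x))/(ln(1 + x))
This is a 0/0 indeterminate form.

Apply L'Hôpital's rule: differentiate numerator and denominator separately.
  f(x) = sin(x)^2   ⇒   f'(x) = 2·sin(x)·cos(x)
  g(x) = ln(x + 1)   ⇒   g'(x) = 1/(x + 1)
  lim(x→0) f'(x)/g'(x) = lim(x→0) (2·sin(x)·cos(x))/(1/(x + 1))
  = 0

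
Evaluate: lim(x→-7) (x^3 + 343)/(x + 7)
This is a standard limit.

Factor or rationalize the expression:
  lim(x→-7) (x^3 + 343)/(x + 7) = 147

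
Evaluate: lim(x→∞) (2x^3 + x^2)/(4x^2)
This is an ∞/∞ indeterminate form.

Apply L'Hôpital's rule: differentiate numerator and denominator separately.
  f(x) = 2·x^3 + x^2   ⇒   f'(x) = 6·x^2 + 2·x
  g(x) = 4·x^2   ⇒   g'(x) = 8·x
  lim(x→∞) f'(x)/g'(x) = lim(x→∞) (6·x^2 + 2·x)/(8·x)
  = ∞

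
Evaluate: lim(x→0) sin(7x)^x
This is an exponential indeterminate form.

For exponential indeterminate forms, take the natural log:
  Let L = lim(x→0) sin(7x)^x
  Then ln(L) = lim(x→0) [exponent × ln(base)]
  Evaluate using L'Hôpital or standard limits, then exponentiate.
  L = 1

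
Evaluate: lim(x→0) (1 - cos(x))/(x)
This is a 0/0 indeterminate form.

Apply L'Hôpital's rule: differentiate numerator and denominator separately.
  f(x) = 1 - cos(x)   ⇒   f'(x) = sin(x)
  g(x) = x   ⇒   g'(x) = 1
  lim(x→0) f'(x)/g'(x) = lim(x→0) (sin(x))/(1)
  = 0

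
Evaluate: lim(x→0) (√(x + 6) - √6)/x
This is a standard limit.

Factor or rationalize the expression:
  lim(x→0) (√(x + 6) - √6)/x = sqrt(6)/12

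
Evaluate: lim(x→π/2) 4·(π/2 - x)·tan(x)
This is a 0·∞ indeterminate form.

Rewrite 0·∞ as a quotient (0/0 or ∞/∞ form), then apply L'Hôpital's rule:
  lim(x→π/2) 4·(π/2 - x)·tan(x) = 4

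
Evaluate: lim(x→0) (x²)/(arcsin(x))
This is a 0/0 indeterminate form.

Apply L'Hôpital's rule: differentiate numerator and denominator separately.
  f(x) = x^2   ⇒   f'(x) = 2·x
  g(x) = asin(x)   ⇒   g'(x) = 1/sqrt(1 - x^2)
  lim(x→0) f'(x)/g'(x) = lim(x→0) (2·x)/(1/sqrt(1 - x^2))
  = 0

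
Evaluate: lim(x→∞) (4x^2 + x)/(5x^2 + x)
This is an ∞/∞ indeterminate form.

Apply L'Hôpital's rule: differentiate numerator and denominator separately.
  f(x) = 4·x^2 + x   ⇒   f'(x) = 8·x + 1
  g(x) = 5·x^2 + x   ⇒   g'(x) = 10·x + 1
  lim(x→∞) f'(x)/g'(x) = lim(x→∞) (8·x + 1)/(10·x + 1)
  = 4/5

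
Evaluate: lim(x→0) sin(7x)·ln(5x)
This is a 0·∞ indeterminate form.

Rewrite 0·∞ as a quotient (0/0 or ∞/∞ form), then apply L'Hôpital's rule:
  lim(x→0) sin(7x)·ln(5x) = 0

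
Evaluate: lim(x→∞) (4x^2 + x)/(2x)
This is an ∞/∞ indeterminate form.

Apply L'Hôpital's rule: differentiate numerator and denominator separately.
  f(x) = 4·x^2 + x   ⇒   f'(x) = 8·x + 1
  g(x) = 2·x   ⇒   g'(x) = 2
  lim(x→∞) f'(x)/g'(x) = lim(x→∞) (8·x + 1)/(2)
  = ∞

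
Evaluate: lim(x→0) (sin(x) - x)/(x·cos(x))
This is a 0/0 indeterminate form.

Apply L'Hôpital's rule: differentiate numerator and denominator separately.
  f(x) = -x + sin(x)   ⇒   f'(x) = cos(x) - 1
  g(x) = x·cos(x)   ⇒   g'(x) = -x·sin(x) + cos(x)
  lim(x→0) f'(x)/g'(x) = lim(x→0) (cos(x) - 1)/(-x·sin(x) + cos(x))
  = 0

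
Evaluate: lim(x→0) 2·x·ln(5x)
This is a 0·∞ indeterminate form.

Rewrite 0·∞ as a quotient (0/0 or ∞/∞ form), then apply L'Hôpital's rule:
  lim(x→0) 2·x·ln(5x) = 0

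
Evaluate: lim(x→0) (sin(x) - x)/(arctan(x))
This is a 0/0 indeterminate form.

Apply L'Hôpital's rule: differentiate numerator and denominator separately.
  f(x) = -x + sin(x)   ⇒   f'(x) = cos(x) - 1
  g(x) = atan(x)   ⇒   g'(x) = 1/(x^2 + 1)
  lim(x→0) f'(x)/g'(x) = lim(x→0) (cos(x) - 1)/(1/(x^2 + 1))
  = 0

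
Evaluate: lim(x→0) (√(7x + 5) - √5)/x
This is a standard limit.

Factor or rationalize the expression:
  lim(x→0) (√(7x + 5) - √5)/x = 7·sqrt(5)/10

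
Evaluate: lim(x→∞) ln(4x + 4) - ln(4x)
This is an ∞-∞ indeterminate form.

Combine fractions or rationalize to convert ∞-∞ to 0/0 form:
  lim(x→∞) ln(4x + 4) - ln(4x) = 0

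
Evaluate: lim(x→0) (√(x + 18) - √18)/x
This is a standard limit.

Factor or rationalize the expression:
  lim(x→0) (√(x + 18) - √18)/x = sqrt(2)/12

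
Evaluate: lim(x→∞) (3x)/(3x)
This is an ∞/∞ indeterminate form.

Apply L'Hôpital's rule: differentiate numerator and denominator separately.
  f(x) = 3·x   ⇒   f'(x) = 3
  g(x) = 3·x   ⇒   g'(x) = 3
  lim(x→∞) f'(x)/g'(x) = lim(x→∞) (3)/(3)
  = 1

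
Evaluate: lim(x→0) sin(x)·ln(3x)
This is a 0·∞ indeterminate form.

Rewrite 0·∞ as a quotient (0/0 or ∞/∞ form), then apply L'Hôpital's rule:
  lim(x→0) sin(x)·ln(3x) = 0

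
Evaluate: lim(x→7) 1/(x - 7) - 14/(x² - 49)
This is an ∞-∞ indeterminate form.

Combine fractions or rationalize to convert ∞-∞ to 0/0 form:
  lim(x→7) 1/(x - 7) - 14/(x² - 49) = 1/14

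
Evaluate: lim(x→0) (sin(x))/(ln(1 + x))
This is a 0/0 indeterminate form.

Apply L'Hôpital's rule: differentiate numerator and denominator separately.
  f(x) = sin(x)   ⇒   f'(x) = cos(x)
  g(x) = ln(x + 1)   ⇒   g'(x) = 1/(x + 1)
  lim(x→0) f'(x)/g'(x) = lim(x→0) (cos(x))/(1/(x + 1))
  = 1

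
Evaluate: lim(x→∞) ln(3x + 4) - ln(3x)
This is an ∞-∞ indeterminate form.

Combine fractions or rationalize to convert ∞-∞ to 0/0 form:
  lim(x→∞) ln(3x + 4) - ln(3x) = 0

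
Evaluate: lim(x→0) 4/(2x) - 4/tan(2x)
This is an ∞-∞ indeterminate form.

Combine fractions or rationalize to convert ∞-∞ to 0/0 form:
  lim(x→0) 4/(2x) - 4/tan(2x) = 0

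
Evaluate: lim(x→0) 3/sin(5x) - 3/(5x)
This is an ∞-∞ indeterminate form.

Combine fractions or rationalize to convert ∞-∞ to 0/0 form:
  lim(x→0) 3/sin(5x) - 3/(5x) = 0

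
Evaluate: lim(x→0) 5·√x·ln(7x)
This is a 0·∞ indeterminate form.

Rewrite 0·∞ as a quotient (0/0 or ∞/∞ form), then apply L'Hôpital's rule:
  lim(x→0) 5·√x·ln(7x) = 0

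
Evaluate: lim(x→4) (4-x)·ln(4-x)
This is a 0·∞ indeterminate form.

Rewrite 0·∞ as a quotient (0/0 or ∞/∞ form), then apply L'Hôpital's rule:
  lim(x→4) (4-x)·ln(4-x) = 0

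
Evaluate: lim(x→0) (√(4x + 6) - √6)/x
This is a standard limit.

Factor or rationalize the expression:
  lim(x→0) (√(4x + 6) - √6)/x = sqrt(6)/3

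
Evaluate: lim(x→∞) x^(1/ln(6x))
This is an exponential indeterminate form.

For exponential indeterminate forms, take the natural log:
  Let L = lim(x→∞) x^(1/ln(6x))
  Then ln(L) = lim(x→∞) [exponent × ln(base)]
  Evaluate using L'Hôpital or standard limits, then exponentiate.
  L = e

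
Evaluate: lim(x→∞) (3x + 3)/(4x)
This is an ∞/∞ indeterminate form.

Apply L'Hôpital's rule: differentiate numerator and denominator separately.
  f(x) = 3·x + 3   ⇒   f'(x) = 3
  g(x) = 4·x   ⇒   g'(x) = 4
  lim(x→∞) f'(x)/g'(x) = lim(x→∞) (3)/(4)
  = 3/4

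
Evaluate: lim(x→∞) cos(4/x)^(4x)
This is an exponential indeterminate form.

For exponential indeterminate forms, take the natural log:
  Let L = lim(x→∞) cos(4/x)^(4x)
  Then ln(L) = lim(x→∞) [exponent × ln(base)]
  Evaluate using L'Hôpital or standard limits, then exponentiate.
  L = 1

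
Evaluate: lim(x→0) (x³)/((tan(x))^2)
This is a 0/0 indeterminate form.

Apply L'Hôpital's rule: differentiate numerator and denominator separately.
  f(x) = x^3   ⇒   f'(x) = 3·x^2
  g(x) = tan(x)^2   ⇒   g'(x) = (2·tan(x)^2 + 2)·tan(x)
  lim(x→0) f'(x)/g'(x) = lim(x→0) (3·x^2)/((2·tan(x)^2 + 2)·tan(x))
  = 0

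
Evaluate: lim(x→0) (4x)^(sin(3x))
This is an exponential indeterminate form.

For exponential indeterminate forms, take the natural log:
  Let L = lim(x→0) (4x)^(sin(3x))
  Then ln(L) = lim(x→0) [exponent × ln(base)]
  Evaluate using L'Hôpital or standard limits, then exponentiate.
  L = 1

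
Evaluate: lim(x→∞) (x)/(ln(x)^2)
This is an ∞/∞ indeterminate form.

Apply L'Hôpital's rule: differentiate numerator and denominator separately.
  f(x) = x   ⇒   f'(x) = 1
  g(x) = ln(x)^2   ⇒   g'(x) = 2·ln(x)/x
  lim(x→∞) f'(x)/g'(x) = lim(x→∞) (1)/(2·ln(x)/x)
  = ∞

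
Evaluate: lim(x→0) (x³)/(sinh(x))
This is a 0/0 indeterminate form.

Apply L'Hôpital's rule: differentiate numerator and denominator separately.
  f(x) = x^3   ⇒   f'(x) = 3·x^2
  g(x) = sinh(x)   ⇒   g'(x) = cosh(x)
  lim(x→0) f'(x)/g'(x) = lim(x→0) (3·x^2)/(cosh(x))
  = 0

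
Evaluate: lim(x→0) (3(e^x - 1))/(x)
This is a 0/0 indeterminate form.

Apply L'Hôpital's rule: differentiate numerator and denominator separately.
  f(x) = 3·e^(x) - 3   ⇒   f'(x) = 3·e^(x)
  g(x) = x   ⇒   g'(x) = 1
  lim(x→0) f'(x)/g'(x) = lim(x→0) (3·e^(x))/(1)
  = 3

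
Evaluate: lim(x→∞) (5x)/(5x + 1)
This is an ∞/∞ indeterminate form.

Apply L'Hôpital's rule: differentiate numerator and denominator separately.
  f(x) = 5·x   ⇒   f'(x) = 5
  g(x) = 5·x + 1   ⇒   g'(x) = 5
  lim(x→∞) f'(x)/g'(x) = lim(x→∞) (5)/(5)
  = 1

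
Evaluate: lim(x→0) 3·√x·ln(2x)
This is a 0·∞ indeterminate form.

Rewrite 0·∞ as a quotient (0/0 or ∞/∞ form), then apply L'Hôpital's rule:
  lim(x→0) 3·√x·ln(2x) = 0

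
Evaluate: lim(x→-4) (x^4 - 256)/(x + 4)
This is a standard limit.

Factor or rationalize the expression:
  lim(x→-4) (x^4 - 256)/(x + 4) = -256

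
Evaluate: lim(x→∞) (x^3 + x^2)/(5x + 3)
This is an ∞/∞ indeterminate form.

Apply L'Hôpital's rule: differentiate numerator and denominator separately.
  f(x) = x^3 + x^2   ⇒   f'(x) = 3·x^2 + 2·x
  g(x) = 5·x + 3   ⇒   g'(x) = 5
  lim(x→∞) f'(x)/g'(x) = lim(x→∞) (3·x^2 + 2·x)/(5)
  = ∞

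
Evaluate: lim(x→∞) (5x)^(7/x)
This is an exponential indeterminate form.

For exponential indeterminate forms, take the natural log:
  Let L = lim(x→∞) (5x)^(7/x)
  Then ln(L) = lim(x→∞) [exponent × ln(base)]
  Evaluate using L'Hôpital or standard limits, then exponentiate.
  L = 1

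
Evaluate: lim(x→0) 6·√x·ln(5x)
This is a 0·∞ indeterminate form.

Rewrite 0·∞ as a quotient (0/0 or ∞/∞ form), then apply L'Hôpital's rule:
  lim(x→0) 6·√x·ln(5x) = 0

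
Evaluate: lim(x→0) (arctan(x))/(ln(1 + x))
This is a 0/0 indeterminate form.

Apply L'Hôpital's rule: differentiate numerator and denominator separately.
  f(x) = atan(x)   ⇒   f'(x) = 1/(x^2 + 1)
  g(x) = ln(x + 1)   ⇒   g'(x) = 1/(x + 1)
  lim(x→0) f'(x)/g'(x) = lim(x→0) (1/(x^2 + 1))/(1/(x + 1))
  = 1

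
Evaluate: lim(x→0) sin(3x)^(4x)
This is an exponential indeterminate form.

For exponential indeterminate forms, take the natural log:
  Let L = lim(x→0) sin(3x)^(4x)
  Then ln(L) = lim(x→0) [exponent × ln(base)]
  Evaluate using L'Hôpital or standard limits, then exponentiate.
  L = 1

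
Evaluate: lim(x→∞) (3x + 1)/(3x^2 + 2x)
This is an ∞/∞ indeterminate form.

Apply L'Hôpital's rule: differentiate numerator and denominator separately.
  f(x) = 3·x + 1   ⇒   f'(x) = 3
  g(x) = 3·x^2 + 2·x   ⇒   g'(x) = 6·x + 2
  lim(x→∞) f'(x)/g'(x) = lim(x→∞) (3)/(6·x + 2)
  = 0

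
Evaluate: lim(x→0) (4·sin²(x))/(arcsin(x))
This is a 0/0 indeterminate form.

Apply L'Hôpital's rule: differentiate numerator and denominator separately.
  f(x) = 4·sin(x)^2   ⇒   f'(x) = 8·sin(x)·cos(x)
  g(x) = asin(x)   ⇒   g'(x) = 1/sqrt(1 - x^2)
  lim(x→0) f'(x)/g'(x) = lim(x→0) (8·sin(x)·cos(x))/(1/sqrt(1 - x^2))
  = 0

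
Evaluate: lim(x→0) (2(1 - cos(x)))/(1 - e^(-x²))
This is a 0/0 indeterminate form.

Apply L'Hôpital's rule: differentiate numerator and denominator separately.
  f(x) = 2 - 2·cos(x)   ⇒   f'(x) = 2·sin(x)
  g(x) = 1 - e^(-x^2)   ⇒   g'(x) = 2·x·e^(-x^2)
  lim(x→0) f'(x)/g'(x) = lim(x→0) (2·sin(x))/(2·x·e^(-x^2))
  = 1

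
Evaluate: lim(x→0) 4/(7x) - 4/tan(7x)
This is an ∞-∞ indeterminate form.

Combine fractions or rationalize to convert ∞-∞ to 0/0 form:
  lim(x→0) 4/(7x) - 4/tan(7x) = 0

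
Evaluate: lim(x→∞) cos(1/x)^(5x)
This is an exponential indeterminate form.

For exponential indeterminate forms, take the natural log:
  Let L = lim(x→∞) cos(1/x)^(5x)
  Then ln(L) = lim(x→∞) [exponent × ln(base)]
  Evaluate using L'Hôpital or standard limits, then exponentiate.
  L = 1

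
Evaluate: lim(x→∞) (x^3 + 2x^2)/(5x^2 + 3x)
This is an ∞/∞ indeterminate form.

Apply L'Hôpital's rule: differentiate numerator and denominator separately.
  f(x) = x^3 + 2·x^2   ⇒   f'(x) = 3·x^2 + 4·x
  g(x) = 5·x^2 + 3·x   ⇒   g'(x) = 10·x + 3
  lim(x→∞) f'(x)/g'(x) = lim(x→∞) (3·x^2 + 4·x)/(10·x + 3)
  = ∞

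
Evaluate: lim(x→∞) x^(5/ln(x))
This is an exponential indeterminate form.

For exponential indeterminate forms, take the natural log:
  Let L = lim(x→∞) x^(5/ln(x))
  Then ln(L) = lim(x→∞) [exponent × ln(base)]
  Evaluate using L'Hôpital or standard limits, then exponentiate.
  L = e^(5)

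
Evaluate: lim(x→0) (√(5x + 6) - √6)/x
This is a standard limit.

Factor or rationalize the expression:
  lim(x→0) (√(5x + 6) - √6)/x = 5·sqrt(6)/12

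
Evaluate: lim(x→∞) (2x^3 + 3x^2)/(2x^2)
This is an ∞/∞ indeterminate form.

Apply L'Hôpital's rule: differentiate numerator and denominator separately.
  f(x) = 2·x^3 + 3·x^2   ⇒   f'(x) = 6·x^2 + 6·x
  g(x) = 2·x^2   ⇒   g'(x) = 4·x
  lim(x→∞) f'(x)/g'(x) = lim(x→∞) (6·x^2 + 6·x)/(4·x)
  = ∞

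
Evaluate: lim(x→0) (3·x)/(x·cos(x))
This is a 0/0 indeterminate form.

Apply L'Hôpital's rule: differentiate numerator and denominator separately.
  f(x) = 3·x   ⇒   f'(x) = 3
  g(x) = x·cos(x)   ⇒   g'(x) = -x·sin(x) + cos(x)
  lim(x→0) f'(x)/g'(x) = lim(x→0) (3)/(-x·sin(x) + cos(x))
  = 3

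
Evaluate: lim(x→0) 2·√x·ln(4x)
This is a 0·∞ indeterminate form.

Rewrite 0·∞ as a quotient (0/0 or ∞/∞ form), then apply L'Hôpital's rule:
  lim(x→0) 2·√x·ln(4x) = 0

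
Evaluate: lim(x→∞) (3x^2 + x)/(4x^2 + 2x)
This is an ∞/∞ indeterminate form.

Apply L'Hôpital's rule: differentiate numerator and denominator separately.
  f(x) = 3·x^2 + x   ⇒   f'(x) = 6·x + 1
  g(x) = 4·x^2 + 2·x   ⇒   g'(x) = 8·x + 2
  lim(x→∞) f'(x)/g'(x) = lim(x→∞) (6·x + 1)/(8·x + 2)
  = 3/4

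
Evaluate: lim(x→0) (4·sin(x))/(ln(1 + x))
This is a 0/0 indeterminate form.

Apply L'Hôpital's rule: differentiate numerator and denominator separately.
  f(x) = 4·sin(x)   ⇒   f'(x) = 4·cos(x)
  g(x) = ln(x + 1)   ⇒   g'(x) = 1/(x + 1)
  lim(x→0) f'(x)/g'(x) = lim(x→0) (4·cos(x))/(1/(x + 1))
  = 4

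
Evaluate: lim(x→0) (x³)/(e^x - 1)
This is a 0/0 indeterminate form.

Apply L'Hôpital's rule: differentiate numerator and denominator separately.
  f(x) = x^3   ⇒   f'(x) = 3·x^2
  g(x) = e^(x) - 1   ⇒   g'(x) = e^(x)
  lim(x→0) f'(x)/g'(x) = lim(x→0) (3·x^2)/(e^(x))
  = 0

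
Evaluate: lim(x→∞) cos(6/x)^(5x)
This is an exponential indeterminate form.

For exponential indeterminate forms, take the natural log:
  Let L = lim(x→∞) cos(6/x)^(5x)
  Then ln(L) = lim(x→∞) [exponent × ln(base)]
  Evaluate using L'Hôpital or standard limits, then exponentiate.
  L = 1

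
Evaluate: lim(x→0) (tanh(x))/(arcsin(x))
This is a 0/0 indeterminate form.

Apply L'Hôpital's rule: differentiate numerator and denominator separately.
  f(x) = tanh(x)   ⇒   f'(x) = 1 - tanh(x)^2
  g(x) = asin(x)   ⇒   g'(x) = 1/sqrt(1 - x^2)
  lim(x→0) f'(x)/g'(x) = lim(x→0) (1 - tanh(x)^2)/(1/sqrt(1 - x^2))
  = 1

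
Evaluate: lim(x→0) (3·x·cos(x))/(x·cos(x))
This is a 0/0 indeterminate form.

Apply L'Hôpital's rule: differentiate numerator and denominator separately.
  f(x) = 3·x·cos(x)   ⇒   f'(x) = -3·x·sin(x) + 3·cos(x)
  g(x) = x·cos(x)   ⇒   g'(x) = -x·sin(x) + cos(x)
  lim(x→0) f'(x)/g'(x) = lim(x→0) (-3·x·sin(x) + 3·cos(x))/(-x·sin(x) + cos(x))
  = 3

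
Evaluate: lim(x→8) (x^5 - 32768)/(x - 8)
This is a standard limit.

Factor or rationalize the expression:
  lim(x→8) (x^5 - 32768)/(x - 8) = 20480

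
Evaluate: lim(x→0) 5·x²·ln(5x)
This is a 0·∞ indeterminate form.

Rewrite 0·∞ as a quotient (0/0 or ∞/∞ form), then apply L'Hôpital's rule:
  lim(x→0) 5·x²·ln(5x) = 0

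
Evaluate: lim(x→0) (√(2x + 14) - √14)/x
This is a standard limit.

Factor or rationalize the expression:
  lim(x→0) (√(2x + 14) - √14)/x = sqrt(14)/14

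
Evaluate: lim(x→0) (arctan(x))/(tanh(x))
This is a 0/0 indeterminate form.

Apply L'Hôpital's rule: differentiate numerator and denominator separately.
  f(x) = atan(x)   ⇒   f'(x) = 1/(x^2 + 1)
  g(x) = tanh(x)   ⇒   g'(x) = 1 - tanh(x)^2
  lim(x→0) f'(x)/g'(x) = lim(x→0) (1/(x^2 + 1))/(1 - tanh(x)^2)
  = 1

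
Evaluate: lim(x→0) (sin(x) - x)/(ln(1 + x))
This is a 0/0 indeterminate form.

Apply L'Hôpital's rule: differentiate numerator and denominator separately.
  f(x) = -x + sin(x)   ⇒   f'(x) = cos(x) - 1
  g(x) = ln(x + 1)   ⇒   g'(x) = 1/(x + 1)
  lim(x→0) f'(x)/g'(x) = lim(x→0) (cos(x) - 1)/(1/(x + 1))
  = 0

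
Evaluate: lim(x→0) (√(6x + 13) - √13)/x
This is a standard limit.

Factor or rationalize the expression:
  lim(x→0) (√(6x + 13) - √13)/x = 3·sqrt(13)/13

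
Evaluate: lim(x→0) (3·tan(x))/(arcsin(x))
This is a 0/0 indeterminate form.

Apply L'Hôpital's rule: differentiate numerator and denominator separately.
  f(x) = 3·tan(x)   ⇒   f'(x) = 3·tan(x)^2 + 3
  g(x) = asin(x)   ⇒   g'(x) = 1/sqrt(1 - x^2)
  lim(x→0) f'(x)/g'(x) = lim(x→0) (3·tan(x)^2 + 3)/(1/sqrt(1 - x^2))
  = 3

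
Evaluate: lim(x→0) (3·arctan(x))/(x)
This is a 0/0 indeterminate form.

Apply L'Hôpital's rule: differentiate numerator and denominator separately.
  f(x) = 3·atan(x)   ⇒   f'(x) = 3/(x^2 + 1)
  g(x) = x   ⇒   g'(x) = 1
  lim(x→0) f'(x)/g'(x) = lim(x→0) (3/(x^2 + 1))/(1)
  = 3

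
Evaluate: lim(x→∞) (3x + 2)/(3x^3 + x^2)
This is an ∞/∞ indeterminate form.

Apply L'Hôpital's rule: differentiate numerator and denominator separately.
  f(x) = 3·x + 2   ⇒   f'(x) = 3
  g(x) = 3·x^3 + x^2   ⇒   g'(x) = 9·x^2 + 2·x
  lim(x→∞) f'(x)/g'(x) = lim(x→∞) (3)/(9·x^2 + 2·x)
  = 0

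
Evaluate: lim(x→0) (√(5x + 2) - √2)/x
This is a standard limit.

Factor or rationalize the expression:
  lim(x→0) (√(5x + 2) - √2)/x = 5·sqrt(2)/4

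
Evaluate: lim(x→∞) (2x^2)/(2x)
This is an ∞/∞ indeterminate form.

Apply L'Hôpital's rule: differentiate numerator and denominator separately.
  f(x) = 2·x^2   ⇒   f'(x) = 4·x
  g(x) = 2·x   ⇒   g'(x) = 2
  lim(x→∞) f'(x)/g'(x) = lim(x→∞) (4·x)/(2)
  = ∞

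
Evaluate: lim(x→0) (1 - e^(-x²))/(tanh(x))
This is a 0/0 indeterminate form.

Apply L'Hôpital's rule: differentiate numerator and denominator separately.
  f(x) = 1 - e^(-x^2)   ⇒   f'(x) = 2·x·e^(-x^2)
  g(x) = tanh(x)   ⇒   g'(x) = 1 - tanh(x)^2
  lim(x→0) f'(x)/g'(x) = lim(x→0) (2·x·e^(-x^2))/(1 - tanh(x)^2)
  = 0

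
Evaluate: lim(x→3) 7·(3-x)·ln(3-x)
This is a 0·∞ indeterminate form.

Rewrite 0·∞ as a quotient (0/0 or ∞/∞ form), then apply L'Hôpital's rule:
  lim(x→3) 7·(3-x)·ln(3-x) = 0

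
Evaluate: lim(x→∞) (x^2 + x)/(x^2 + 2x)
This is an ∞/∞ indeterminate form.

Apply L'Hôpital's rule: differentiate numerator and denominator separately.
  f(x) = x^2 + x   ⇒   f'(x) = 2·x + 1
  g(x) = x^2 + 2·x   ⇒   g'(x) = 2·x + 2
  lim(x→∞) f'(x)/g'(x) = lim(x→∞) (2·x + 1)/(2·x + 2)
  = 1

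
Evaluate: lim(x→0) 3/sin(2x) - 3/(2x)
This is an ∞-∞ indeterminate form.

Combine fractions or rationalize to convert ∞-∞ to 0/0 form:
  lim(x→0) 3/sin(2x) - 3/(2x) = 0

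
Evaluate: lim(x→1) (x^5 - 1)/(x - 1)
This is a standard limit.

Factor or rationalize the expression:
  lim(x→1) (x^5 - 1)/(x - 1) = 5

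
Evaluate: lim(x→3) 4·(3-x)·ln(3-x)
This is a 0·∞ indeterminate form.

Rewrite 0·∞ as a quotient (0/0 or ∞/∞ form), then apply L'Hôpital's rule:
  lim(x→3) 4·(3-x)·ln(3-x) = 0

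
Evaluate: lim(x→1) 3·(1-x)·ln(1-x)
This is a 0·∞ indeterminate form.

Rewrite 0·∞ as a quotient (0/0 or ∞/∞ form), then apply L'Hôpital's rule:
  lim(x→1) 3·(1-x)·ln(1-x) = 0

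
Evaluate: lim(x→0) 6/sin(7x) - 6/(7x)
This is an ∞-∞ indeterminate form.

Combine fractions or rationalize to convert ∞-∞ to 0/0 form:
  lim(x→0) 6/sin(7x) - 6/(7x) = 0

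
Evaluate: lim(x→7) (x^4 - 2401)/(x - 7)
This is a standard limit.

Factor or rationalize the expression:
  lim(x→7) (x^4 - 2401)/(x - 7) = 1372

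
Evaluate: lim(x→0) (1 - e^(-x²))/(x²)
This is a 0/0 indeterminate form.

Apply L'Hôpital's rule: differentiate numerator and denominator separately.
  f(x) = 1 - e^(-x^2)   ⇒   f'(x) = 2·x·e^(-x^2)
  g(x) = x^2   ⇒   g'(x) = 2·x
  lim(x→0) f'(x)/g'(x) = lim(x→0) (2·x·e^(-x^2))/(2·x)
  = 1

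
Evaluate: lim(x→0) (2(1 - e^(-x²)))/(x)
This is a 0/0 indeterminate form.

Apply L'Hôpital's rule: differentiate numerator and denominator separately.
  f(x) = 2 - 2·e^(-x^2)   ⇒   f'(x) = 4·x·e^(-x^2)
  g(x) = x   ⇒   g'(x) = 1
  lim(x→0) f'(x)/g'(x) = lim(x→0) (4·x·e^(-x^2))/(1)
  = 0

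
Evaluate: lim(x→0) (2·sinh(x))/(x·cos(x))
This is a 0/0 indeterminate form.

Apply L'Hôpital's rule: differentiate numerator and denominator separately.
  f(x) = 2·sinh(x)   ⇒   f'(x) = 2·cosh(x)
  g(x) = x·cos(x)   ⇒   g'(x) = -x·sin(x) + cos(x)
  lim(x→0) f'(x)/g'(x) = lim(x→0) (2·cosh(x))/(-x·sin(x) + cos(x))
  = 2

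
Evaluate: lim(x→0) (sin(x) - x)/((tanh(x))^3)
This is a 0/0 indeterminate form.

Apply L'Hôpital's rule: differentiate numerator and denominator separately.
  f(x) = -x + sin(x)   ⇒   f'(x) = cos(x) - 1
  g(x) = tanh(x)^3   ⇒   g'(x) = (3 - 3·tanh(x)^2)·tanh(x)^2
  lim(x→0) f'(x)/g'(x) = lim(x→0) (cos(x) - 1)/((3 - 3·tanh(x)^2)·tanh(x)^2)
  = -1/6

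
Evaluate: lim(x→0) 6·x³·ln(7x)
This is a 0·∞ indeterminate form.

Rewrite 0·∞ as a quotient (0/0 or ∞/∞ form), then apply L'Hôpital's rule:
  lim(x→0) 6·x³·ln(7x) = 0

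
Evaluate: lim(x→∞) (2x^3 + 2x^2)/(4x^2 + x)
This is an ∞/∞ indeterminate form.

Apply L'Hôpital's rule: differentiate numerator and denominator separately.
  f(x) = 2·x^3 + 2·x^2   ⇒   f'(x) = 6·x^2 + 4·x
  g(x) = 4·x^2 + x   ⇒   g'(x) = 8·x + 1
  lim(x→∞) f'(x)/g'(x) = lim(x→∞) (6·x^2 + 4·x)/(8·x + 1)
  = ∞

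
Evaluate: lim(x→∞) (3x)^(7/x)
This is an exponential indeterminate form.

For exponential indeterminate forms, take the natural log:
  Let L = lim(x→∞) (3x)^(7/x)
  Then ln(L) = lim(x→∞) [exponent × ln(base)]
  Evaluate using L'Hôpital or standard limits, then exponentiate.
  L = 1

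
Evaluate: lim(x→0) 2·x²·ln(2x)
This is a 0·∞ indeterminate form.

Rewrite 0·∞ as a quotient (0/0 or ∞/∞ form), then apply L'Hôpital's rule:
  lim(x→0) 2·x²·ln(2x) = 0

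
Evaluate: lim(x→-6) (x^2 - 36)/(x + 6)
This is a standard limit.

Factor or rationalize the expression:
  lim(x→-6) (x^2 - 36)/(x + 6) = -12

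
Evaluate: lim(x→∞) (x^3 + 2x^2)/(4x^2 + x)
This is an ∞/∞ indeterminate form.

Apply L'Hôpital's rule: differentiate numerator and denominator separately.
  f(x) = x^3 + 2·x^2   ⇒   f'(x) = 3·x^2 + 4·x
  g(x) = 4·x^2 + x   ⇒   g'(x) = 8·x + 1
  lim(x→∞) f'(x)/g'(x) = lim(x→∞) (3·x^2 + 4·x)/(8·x + 1)
  = ∞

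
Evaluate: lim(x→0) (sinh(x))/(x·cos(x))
This is a 0/0 indeterminate form.

Apply L'Hôpital's rule: differentiate numerator and denominator separately.
  f(x) = sinh(x)   ⇒   f'(x) = cosh(x)
  g(x) = x·cos(x)   ⇒   g'(x) = -x·sin(x) + cos(x)
  lim(x→0) f'(x)/g'(x) = lim(x→0) (cosh(x))/(-x·sin(x) + cos(x))
  = 1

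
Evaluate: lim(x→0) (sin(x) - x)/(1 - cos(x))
This is a 0/0 indeterminate form.

Apply L'Hôpital's rule: differentiate numerator and denominator separately.
  f(x) = -x + sin(x)   ⇒   f'(x) = cos(x) - 1
  g(x) = 1 - cos(x)   ⇒   g'(x) = sin(x)
  lim(x→0) f'(x)/g'(x) = lim(x→0) (cos(x) - 1)/(sin(x))
  = 0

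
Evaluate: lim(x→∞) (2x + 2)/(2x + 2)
This is an ∞/∞ indeterminate form.

Apply L'Hôpital's rule: differentiate numerator and denominator separately.
  f(x) = 2·x + 2   ⇒   f'(x) = 2
  g(x) = 2·x + 2   ⇒   g'(x) = 2
  lim(x→∞) f'(x)/g'(x) = lim(x→∞) (2)/(2)
  = 1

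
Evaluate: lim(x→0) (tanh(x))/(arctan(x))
This is a 0/0 indeterminate form.

Apply L'Hôpital's rule: differentiate numerator and denominator separately.
  f(x) = tanh(x)   ⇒   f'(x) = 1 - tanh(x)^2
  g(x) = atan(x)   ⇒   g'(x) = 1/(x^2 + 1)
  lim(x→0) f'(x)/g'(x) = lim(x→0) (1 - tanh(x)^2)/(1/(x^2 + 1))
  = 1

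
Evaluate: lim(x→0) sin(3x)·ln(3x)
This is a 0·∞ indeterminate form.

Rewrite 0·∞ as a quotient (0/0 or ∞/∞ form), then apply L'Hôpital's rule:
  lim(x→0) sin(3x)·ln(3x) = 0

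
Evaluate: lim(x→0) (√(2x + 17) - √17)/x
This is a standard limit.

Factor or rationalize the expression:
  lim(x→0) (√(2x + 17) - √17)/x = sqrt(17)/17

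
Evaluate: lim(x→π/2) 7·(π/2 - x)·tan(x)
This is a 0·∞ indeterminate form.

Rewrite 0·∞ as a quotient (0/0 or ∞/∞ form), then apply L'Hôpital's rule:
  lim(x→π/2) 7·(π/2 - x)·tan(x) = 7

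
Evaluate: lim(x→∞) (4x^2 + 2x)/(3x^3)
This is an ∞/∞ indeterminate form.

Apply L'Hôpital's rule: differentiate numerator and denominator separately.
  f(x) = 4·x^2 + 2·x   ⇒   f'(x) = 8·x + 2
  g(x) = 3·x^3   ⇒   g'(x) = 9·x^2
  lim(x→∞) f'(x)/g'(x) = lim(x→∞) (8·x + 2)/(9·x^2)
  = 0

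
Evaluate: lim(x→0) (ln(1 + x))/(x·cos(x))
This is a 0/0 indeterminate form.

Apply L'Hôpital's rule: differentiate numerator and denominator separately.
  f(x) = ln(x + 1)   ⇒   f'(x) = 1/(x + 1)
  g(x) = x·cos(x)   ⇒   g'(x) = -x·sin(x) + cos(x)
  lim(x→0) f'(x)/g'(x) = lim(x→0) (1/(x + 1))/(-x·sin(x) + cos(x))
  = 1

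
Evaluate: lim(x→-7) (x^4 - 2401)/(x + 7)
This is a standard limit.

Factor or rationalize the expression:
  lim(x→-7) (x^4 - 2401)/(x + 7) = -1372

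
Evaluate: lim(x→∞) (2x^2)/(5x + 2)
This is an ∞/∞ indeterminate form.

Apply L'Hôpital's rule: differentiate numerator and denominator separately.
  f(x) = 2·x^2   ⇒   f'(x) = 4·x
  g(x) = 5·x + 2   ⇒   g'(x) = 5
  lim(x→∞) f'(x)/g'(x) = lim(x→∞) (4·x)/(5)
  = ∞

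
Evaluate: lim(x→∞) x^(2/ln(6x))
This is an exponential indeterminate form.

For exponential indeterminate forms, take the natural log:
  Let L = lim(x→∞) x^(2/ln(6x))
  Then ln(L) = lim(x→∞) [exponent × ln(base)]
  Evaluate using L'Hôpital or standard limits, then exponentiate.
  L = e²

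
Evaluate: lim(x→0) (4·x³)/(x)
This is a 0/0 indeterminate form.

Apply L'Hôpital's rule: differentiate numerator and denominator separately.
  f(x) = 4·x^3   ⇒   f'(x) = 12·x^2
  g(x) = x   ⇒   g'(x) = 1
  lim(x→0) f'(x)/g'(x) = lim(x→0) (12·x^2)/(1)
  = 0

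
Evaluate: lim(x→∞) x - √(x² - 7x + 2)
This is an ∞-∞ indeterminate form.

Combine fractions or rationalize to convert ∞-∞ to 0/0 form:
  lim(x→∞) x - √(x² - 7x + 2) = 7/2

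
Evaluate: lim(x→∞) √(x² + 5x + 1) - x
This is an ∞-∞ indeterminate form.

Combine fractions or rationalize to convert ∞-∞ to 0/0 form:
  lim(x→∞) √(x² + 5x + 1) - x = 5/2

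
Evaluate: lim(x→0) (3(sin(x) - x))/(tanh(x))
This is a 0/0 indeterminate form.

Apply L'Hôpital's rule: differentiate numerator and denominator separately.
  f(x) = -3·x + 3·sin(x)   ⇒   f'(x) = 3·cos(x) - 3
  g(x) = tanh(x)   ⇒   g'(x) = 1 - tanh(x)^2
  lim(x→0) f'(x)/g'(x) = lim(x→0) (3·cos(x) - 3)/(1 - tanh(x)^2)
  = 0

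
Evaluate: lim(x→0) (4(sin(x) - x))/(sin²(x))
This is a 0/0 indeterminate form.

Apply L'Hôpital's rule: differentiate numerator and denominator separately.
  f(x) = -4·x + 4·sin(x)   ⇒   f'(x) = 4·cos(x) - 4
  g(x) = sin(x)^2   ⇒   g'(x) = 2·sin(x)·cos(x)
  lim(x→0) f'(x)/g'(x) = lim(x→0) (4·cos(x) - 4)/(2·sin(x)·cos(x))
  = 0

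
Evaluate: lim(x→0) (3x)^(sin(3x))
This is an exponential indeterminate form.

For exponential indeterminate forms, take the natural log:
  Let L = lim(x→0) (3x)^(sin(3x))
  Then ln(L) = lim(x→0) [exponent × ln(base)]
  Evaluate using L'Hôpital or standard limits, then exponentiate.
  L = 1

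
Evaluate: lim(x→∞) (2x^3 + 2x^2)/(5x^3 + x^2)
This is an ∞/∞ indeterminate form.

Apply L'Hôpital's rule: differentiate numerator and denominator separately.
  f(x) = 2·x^3 + 2·x^2   ⇒   f'(x) = 6·x^2 + 4·x
  g(x) = 5·x^3 + x^2   ⇒   g'(x) = 15·x^2 + 2·x
  lim(x→∞) f'(x)/g'(x) = lim(x→∞) (6·x^2 + 4·x)/(15·x^2 + 2·x)
  = 2/5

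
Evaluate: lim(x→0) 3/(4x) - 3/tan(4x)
This is an ∞-∞ indeterminate form.

Combine fractions or rationalize to convert ∞-∞ to 0/0 form:
  lim(x→0) 3/(4x) - 3/tan(4x) = 0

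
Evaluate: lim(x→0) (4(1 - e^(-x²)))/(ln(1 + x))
This is a 0/0 indeterminate form.

Apply L'Hôpital's rule: differentiate numerator and denominator separately.
  f(x) = 4 - 4·e^(-x^2)   ⇒   f'(x) = 8·x·e^(-x^2)
  g(x) = ln(x + 1)   ⇒   g'(x) = 1/(x + 1)
  lim(x→0) f'(x)/g'(x) = lim(x→0) (8·x·e^(-x^2))/(1/(x + 1))
  = 0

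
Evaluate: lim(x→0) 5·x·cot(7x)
This is a 0·∞ indeterminate form.

Rewrite 0·∞ as a quotient (0/0 or ∞/∞ form), then apply L'Hôpital's rule:
  lim(x→0) 5·x·cot(7x) = 5/7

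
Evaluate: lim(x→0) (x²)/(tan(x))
This is a 0/0 indeterminate form.

Apply L'Hôpital's rule: differentiate numerator and denominator separately.
  f(x) = x^2   ⇒   f'(x) = 2·x
  g(x) = tan(x)   ⇒   g'(x) = tan(x)^2 + 1
  lim(x→0) f'(x)/g'(x) = lim(x→0) (2·x)/(tan(x)^2 + 1)
  = 0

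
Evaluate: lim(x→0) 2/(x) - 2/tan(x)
This is an ∞-∞ indeterminate form.

Combine fractions or rationalize to convert ∞-∞ to 0/0 form:
  lim(x→0) 2/(x) - 2/tan(x) = 0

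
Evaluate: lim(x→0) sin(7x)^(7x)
This is an exponential indeterminate form.

For exponential indeterminate forms, take the natural log:
  Let L = lim(x→0) sin(7x)^(7x)
  Then ln(L) = lim(x→0) [exponent × ln(base)]
  Evaluate using L'Hôpital or standard limits, then exponentiate.
  L = 1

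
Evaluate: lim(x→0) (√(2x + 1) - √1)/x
This is a standard limit.

Factor or rationalize the expression:
  lim(x→0) (√(2x + 1) - √1)/x = 1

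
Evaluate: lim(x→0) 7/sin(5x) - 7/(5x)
This is an ∞-∞ indeterminate form.

Combine fractions or rationalize to convert ∞-∞ to 0/0 form:
  lim(x→0) 7/sin(5x) - 7/(5x) = 0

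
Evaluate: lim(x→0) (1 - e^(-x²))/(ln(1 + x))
This is a 0/0 indeterminate form.

Apply L'Hôpital's rule: differentiate numerator and denominator separately.
  f(x) = 1 - e^(-x^2)   ⇒   f'(x) = 2·x·e^(-x^2)
  g(x) = ln(x + 1)   ⇒   g'(x) = 1/(x + 1)
  lim(x→0) f'(x)/g'(x) = lim(x→0) (2·x·e^(-x^2))/(1/(x + 1))
  = 0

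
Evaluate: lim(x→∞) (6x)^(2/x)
This is an exponential indeterminate form.

For exponential indeterminate forms, take the natural log:
  Let L = lim(x→∞) (6x)^(2/x)
  Then ln(L) = lim(x→∞) [exponent × ln(base)]
  Evaluate using L'Hôpital or standard limits, then exponentiate.
  L = 1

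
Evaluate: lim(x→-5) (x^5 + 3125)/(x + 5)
This is a standard limit.

Factor or rationalize the expression:
  lim(x→-5) (x^5 + 3125)/(x + 5) = 3125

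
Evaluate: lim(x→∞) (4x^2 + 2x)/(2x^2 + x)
This is an ∞/∞ indeterminate form.

Apply L'Hôpital's rule: differentiate numerator and denominator separately.
  f(x) = 4·x^2 + 2·x   ⇒   f'(x) = 8·x + 2
  g(x) = 2·x^2 + x   ⇒   g'(x) = 4·x + 1
  lim(x→∞) f'(x)/g'(x) = lim(x→∞) (8·x + 2)/(4·x + 1)
  = 2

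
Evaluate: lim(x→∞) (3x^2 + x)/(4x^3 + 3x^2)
This is an ∞/∞ indeterminate form.

Apply L'Hôpital's rule: differentiate numerator and denominator separately.
  f(x) = 3·x^2 + x   ⇒   f'(x) = 6·x + 1
  g(x) = 4·x^3 + 3·x^2   ⇒   g'(x) = 12·x^2 + 6·x
  lim(x→∞) f'(x)/g'(x) = lim(x→∞) (6·x + 1)/(12·x^2 + 6·x)
  = 0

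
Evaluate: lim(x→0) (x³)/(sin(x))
This is a 0/0 indeterminate form.

Apply L'Hôpital's rule: differentiate numerator and denominator separately.
  f(x) = x^3   ⇒   f'(x) = 3·x^2
  g(x) = sin(x)   ⇒   g'(x) = cos(x)
  lim(x→0) f'(x)/g'(x) = lim(x→0) (3·x^2)/(cos(x))
  = 0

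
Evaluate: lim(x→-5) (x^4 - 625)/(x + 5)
This is a standard limit.

Factor or rationalize the expression:
  lim(x→-5) (x^4 - 625)/(x + 5) = -500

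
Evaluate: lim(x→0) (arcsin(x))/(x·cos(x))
This is a 0/0 indeterminate form.

Apply L'Hôpital's rule: differentiate numerator and denominator separately.
  f(x) = asin(x)   ⇒   f'(x) = 1/sqrt(1 - x^2)
  g(x) = x·cos(x)   ⇒   g'(x) = -x·sin(x) + cos(x)
  lim(x→0) f'(x)/g'(x) = lim(x→0) (1/sqrt(1 - x^2))/(-x·sin(x) + cos(x))
  = 1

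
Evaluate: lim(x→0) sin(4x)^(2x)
This is an exponential indeterminate form.

For exponential indeterminate forms, take the natural log:
  Let L = lim(x→0) sin(4x)^(2x)
  Then ln(L) = lim(x→0) [exponent × ln(base)]
  Evaluate using L'Hôpital or standard limits, then exponentiate.
  L = 1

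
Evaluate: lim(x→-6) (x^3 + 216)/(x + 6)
This is a standard limit.

Factor or rationalize the expression:
  lim(x→-6) (x^3 + 216)/(x + 6) = 108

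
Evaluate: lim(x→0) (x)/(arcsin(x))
This is a 0/0 indeterminate form.

Apply L'Hôpital's rule: differentiate numerator and denominator separately.
  f(x) = x   ⇒   f'(x) = 1
  g(x) = asin(x)   ⇒   g'(x) = 1/sqrt(1 - x^2)
  lim(x→0) f'(x)/g'(x) = lim(x→0) (1)/(1/sqrt(1 - x^2))
  = 1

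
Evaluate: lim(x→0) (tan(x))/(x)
This is a 0/0 indeterminate form.

Apply L'Hôpital's rule: differentiate numerator and denominator separately.
  f(x) = tan(x)   ⇒   f'(x) = tan(x)^2 + 1
  g(x) = x   ⇒   g'(x) = 1
  lim(x→0) f'(x)/g'(x) = lim(x→0) (tan(x)^2 + 1)/(1)
  = 1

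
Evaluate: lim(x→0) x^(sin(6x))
This is an exponential indeterminate form.

For exponential indeterminate forms, take the natural log:
  Let L = lim(x→0) x^(sin(6x))
  Then ln(L) = lim(x→0) [exponent × ln(base)]
  Evaluate using L'Hôpital or standard limits, then exponentiate.
  L = 1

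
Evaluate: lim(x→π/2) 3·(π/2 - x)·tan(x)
This is a 0·∞ indeterminate form.

Rewrite 0·∞ as a quotient (0/0 or ∞/∞ form), then apply L'Hôpital's rule:
  lim(x→π/2) 3·(π/2 - x)·tan(x) = 3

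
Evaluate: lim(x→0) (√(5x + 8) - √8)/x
This is a standard limit.

Factor or rationalize the expression:
  lim(x→0) (√(5x + 8) - √8)/x = 5·sqrt(2)/8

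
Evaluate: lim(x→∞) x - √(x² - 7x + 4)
This is an ∞-∞ indeterminate form.

Combine fractions or rationalize to convert ∞-∞ to 0/0 form:
  lim(x→∞) x - √(x² - 7x + 4) = 7/2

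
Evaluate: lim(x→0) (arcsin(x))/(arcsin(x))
This is a 0/0 indeterminate form.

Apply L'Hôpital's rule: differentiate numerator and denominator separately.
  f(x) = asin(x)   ⇒   f'(x) = 1/sqrt(1 - x^2)
  g(x) = asin(x)   ⇒   g'(x) = 1/sqrt(1 - x^2)
  lim(x→0) f'(x)/g'(x) = lim(x→0) (1/sqrt(1 - x^2))/(1/sqrt(1 - x^2))
  = 1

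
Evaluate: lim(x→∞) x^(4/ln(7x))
This is an exponential indeterminate form.

For exponential indeterminate forms, take the natural log:
  Let L = lim(x→∞) x^(4/ln(7x))
  Then ln(L) = lim(x→∞) [exponent × ln(base)]
  Evaluate using L'Hôpital or standard limits, then exponentiate.
  L = e^(4)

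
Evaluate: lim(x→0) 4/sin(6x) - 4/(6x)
This is an ∞-∞ indeterminate form.

Combine fractions or rationalize to convert ∞-∞ to 0/0 form:
  lim(x→0) 4/sin(6x) - 4/(6x) = 0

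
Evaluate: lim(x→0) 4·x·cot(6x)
This is a 0·∞ indeterminate form.

Rewrite 0·∞ as a quotient (0/0 or ∞/∞ form), then apply L'Hôpital's rule:
  lim(x→0) 4·x·cot(6x) = 2/3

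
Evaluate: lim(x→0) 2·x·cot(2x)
This is a 0·∞ indeterminate form.

Rewrite 0·∞ as a quotient (0/0 or ∞/∞ form), then apply L'Hôpital's rule:
  lim(x→0) 2·x·cot(2x) = 1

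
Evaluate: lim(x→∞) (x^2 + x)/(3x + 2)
This is an ∞/∞ indeterminate form.

Apply L'Hôpital's rule: differentiate numerator and denominator separately.
  f(x) = x^2 + x   ⇒   f'(x) = 2·x + 1
  g(x) = 3·x + 2   ⇒   g'(x) = 3
  lim(x→∞) f'(x)/g'(x) = lim(x→∞) (2·x + 1)/(3)
  = ∞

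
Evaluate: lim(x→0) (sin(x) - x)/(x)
This is a 0/0 indeterminate form.

Apply L'Hôpital's rule: differentiate numerator and denominator separately.
  f(x) = -x + sin(x)   ⇒   f'(x) = cos(x) - 1
  g(x) = x   ⇒   g'(x) = 1
  lim(x→0) f'(x)/g'(x) = lim(x→0) (cos(x) - 1)/(1)
  = 0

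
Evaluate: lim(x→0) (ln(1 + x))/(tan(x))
This is a 0/0 indeterminate form.

Apply L'Hôpital's rule: differentiate numerator and denominator separately.
  f(x) = ln(x + 1)   ⇒   f'(x) = 1/(x + 1)
  g(x) = tan(x)   ⇒   g'(x) = tan(x)^2 + 1
  lim(x→0) f'(x)/g'(x) = lim(x→0) (1/(x + 1))/(tan(x)^2 + 1)
  = 1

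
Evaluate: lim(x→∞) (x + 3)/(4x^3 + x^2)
This is an ∞/∞ indeterminate form.

Apply L'Hôpital's rule: differentiate numerator and denominator separately.
  f(x) = x + 3   ⇒   f'(x) = 1
  g(x) = 4·x^3 + x^2   ⇒   g'(x) = 12·x^2 + 2·x
  lim(x→∞) f'(x)/g'(x) = lim(x→∞) (1)/(12·x^2 + 2·x)
  = 0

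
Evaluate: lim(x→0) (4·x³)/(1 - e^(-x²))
This is a 0/0 indeterminate form.

Apply L'Hôpital's rule: differentiate numerator and denominator separately.
  f(x) = 4·x^3   ⇒   f'(x) = 12·x^2
  g(x) = 1 - e^(-x^2)   ⇒   g'(x) = 2·x·e^(-x^2)
  lim(x→0) f'(x)/g'(x) = lim(x→0) (12·x^2)/(2·x·e^(-x^2))
  = 0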